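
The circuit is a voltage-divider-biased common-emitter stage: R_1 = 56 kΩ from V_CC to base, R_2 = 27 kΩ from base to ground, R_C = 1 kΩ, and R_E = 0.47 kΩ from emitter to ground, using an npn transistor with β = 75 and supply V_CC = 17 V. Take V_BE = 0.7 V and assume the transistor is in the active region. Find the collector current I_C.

Thevenize the base divider: V_Th = V_CC·R_2/(R_1+R_2) = 17×27/83 = 5.53 V, R_Th = R_1‖R_2 = 18.2 kΩ.
Base-emitter loop: V_Th = I_B·R_Th + V_BE + (β+1)I_B·R_E, so I_B = (5.53 − 0.7) / (18.2 + 76×0.47) = 0.0896 mA.
I_C = β·I_B = 75×0.0896 = 6.72 mA, and I_E = (β+1)I_B = 6.81 mA.
V_CE = V_CC − I_C·R_C − I_E·R_E = 17 − 6.72×1 − 6.81×0.47 = 7.08 V.
V_CE = 7.08 V > 0.2 V confirms active-region operation.

I_C ≈ 6.7 mA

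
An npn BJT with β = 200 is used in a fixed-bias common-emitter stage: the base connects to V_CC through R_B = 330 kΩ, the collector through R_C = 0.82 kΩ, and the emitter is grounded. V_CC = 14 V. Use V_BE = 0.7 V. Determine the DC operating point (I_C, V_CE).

Base loop: V_CC = I_B·R_B + V_BE, so I_B = (14 − 0.7)/330 kΩ = 0.0403 mA.
In the active region I_C = β·I_B = 200 × 0.0403 = 8.06 mA.
Collector loop: V_CE = V_CC − I_C·R_C = 14 − 8.06×0.82 = 7.39 V.
Since V_CE = 7.39 V > V_CE(sat) ≈ 0.2 V, the transistor is in the active region as assumed.

I_C ≈ 8.1 mA, V_CE ≈ 7.4 V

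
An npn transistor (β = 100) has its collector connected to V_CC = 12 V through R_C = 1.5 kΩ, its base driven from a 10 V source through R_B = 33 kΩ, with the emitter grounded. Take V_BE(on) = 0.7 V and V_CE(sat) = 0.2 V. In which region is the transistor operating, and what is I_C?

saturation; I_C ≈ 7.9 mA

Assume active: I_B = (10 − 0.7)/33 = 0.282 mA, giving I_C = β·I_B = 28.2 mA.
But then V_CE = 12 − 28.2×1.5 = -30.3 V < V_CE(sat) = 0.2 V — impossible in the active region.
So the transistor is saturated. With V_CE = 0.2 V, I_C = (V_CC − 0.2)/R_C = 11.8/1.5 = 7.87 mA.
Check: β·I_B = 28.2 mA > I_C = 7.87 mA, confirming saturation.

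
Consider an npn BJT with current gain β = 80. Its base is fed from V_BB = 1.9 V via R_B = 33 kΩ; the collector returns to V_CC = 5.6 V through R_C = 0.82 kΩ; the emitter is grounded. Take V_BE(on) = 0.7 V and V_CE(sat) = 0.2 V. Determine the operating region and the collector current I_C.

active; I_C ≈ 2.9 mA

Assume active. Base-emitter loop: I_B = (V_BB − V_BE)/R_B = (1.9 − 0.7)/33 = 0.0364 mA.
I_C = β·I_B = 80×0.0364 = 2.91 mA.
V_CE = V_CC − I_C·R_C = 5.6 − 2.91×0.82 = 3.21 V > V_CE(sat), so the active-region assumption holds.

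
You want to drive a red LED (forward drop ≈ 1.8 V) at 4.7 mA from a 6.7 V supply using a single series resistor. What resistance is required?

The resistor drops V_S − V_D = 6.7 − 1.8 = 4.9 V at 4.7 mA.
R = 4.9 V / 4.7 mA = 1.04 kΩ.

R ≈ 1 kΩ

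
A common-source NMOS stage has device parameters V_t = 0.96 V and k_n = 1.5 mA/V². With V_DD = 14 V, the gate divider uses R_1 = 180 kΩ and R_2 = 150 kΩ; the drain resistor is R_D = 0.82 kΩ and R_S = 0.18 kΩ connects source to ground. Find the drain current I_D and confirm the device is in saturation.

I_D ≈ 9.9 mA

V_G = V_DD·R_2/(R_1+R_2) = 14×150/330 = 6.36 V.
Assume saturation: I_D = (k_n/2)(V_GS − V_t)² with V_GS = V_G − I_D·R_S = 6.36 − 0.18·I_D.
Substituting gives 0.0243·I_D² − 2.46·I_D + 21.9 = 0, with roots I_D = 9.87 or 91.3 mA.
The root I_D = 91.3 mA gives V_GS = -10.1 V ≤ V_t, so take I_D = 9.87 mA.
Then V_GS = 4.59 V and V_DS = V_DD − I_D(R_D+R_S) = 14 − 9.87×1 = 4.13 V.
Saturation requires V_DS ≥ V_GS − V_t = 3.63 V; 4.13 ≥ 3.63 ✓.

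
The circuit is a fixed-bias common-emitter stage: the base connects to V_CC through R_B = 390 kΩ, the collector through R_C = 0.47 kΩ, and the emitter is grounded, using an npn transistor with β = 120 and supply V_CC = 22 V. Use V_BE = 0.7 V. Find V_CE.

V_CE ≈ 19 V

Base loop: V_CC = I_B·R_B + V_BE, so I_B = (22 − 0.7)/390 kΩ = 0.0546 mA.
In the active region I_C = β·I_B = 120 × 0.0546 = 6.55 mA.
Collector loop: V_CE = V_CC − I_C·R_C = 22 − 6.55×0.47 = 18.9 V.
Since V_CE = 18.9 V > V_CE(sat) ≈ 0.2 V, the transistor is in the active region as assumed.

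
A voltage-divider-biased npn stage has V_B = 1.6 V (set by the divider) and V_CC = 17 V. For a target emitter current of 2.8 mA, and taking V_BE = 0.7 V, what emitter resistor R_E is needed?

R_E ≈ 0.32 kΩ

V_E = V_B − V_BE = 1.6 − 0.7 = 0.9 V.
R_E = V_E / I_E = 0.9 / 2.8 = 0.321 kΩ.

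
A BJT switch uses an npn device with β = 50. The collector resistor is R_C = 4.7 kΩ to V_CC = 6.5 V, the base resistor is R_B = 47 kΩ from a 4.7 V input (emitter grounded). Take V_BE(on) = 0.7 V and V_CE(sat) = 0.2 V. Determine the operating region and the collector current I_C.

saturation; I_C ≈ 1.3 mA

Assume active: I_B = (4.7 − 0.7)/47 = 0.0851 mA, giving I_C = β·I_B = 4.26 mA.
But then V_CE = 6.5 − 4.26×4.7 = -13.5 V < V_CE(sat) = 0.2 V — impossible in the active region.
So the transistor is saturated. With V_CE = 0.2 V, I_C = (V_CC − 0.2)/R_C = 6.3/4.7 = 1.34 mA.
Check: β·I_B = 4.26 mA > I_C = 1.34 mA, confirming saturation.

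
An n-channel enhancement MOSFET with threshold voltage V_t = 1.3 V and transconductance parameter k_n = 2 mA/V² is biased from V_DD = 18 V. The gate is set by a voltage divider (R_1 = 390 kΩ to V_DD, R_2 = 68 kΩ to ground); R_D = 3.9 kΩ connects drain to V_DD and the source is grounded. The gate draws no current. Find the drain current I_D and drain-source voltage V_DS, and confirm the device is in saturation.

I_D ≈ 1.9 mA, V_DS ≈ 11 V

V_G = V_DD·R_2/(R_1+R_2) = 18×68/458 = 2.67 V. With the source grounded, V_GS = V_G = 2.67 V.
Assume saturation: I_D = (k_n/2)(V_GS − V_t)² = (2/2)×(2.67 − 1.3)² = 1×1.37² = 1.88 mA.
V_DS = V_DD − I_D·R_D = 18 − 1.88×3.9 = 10.7 V.
Saturation requires V_DS ≥ V_GS − V_t = 1.37 V; 10.7 ≥ 1.37 ✓.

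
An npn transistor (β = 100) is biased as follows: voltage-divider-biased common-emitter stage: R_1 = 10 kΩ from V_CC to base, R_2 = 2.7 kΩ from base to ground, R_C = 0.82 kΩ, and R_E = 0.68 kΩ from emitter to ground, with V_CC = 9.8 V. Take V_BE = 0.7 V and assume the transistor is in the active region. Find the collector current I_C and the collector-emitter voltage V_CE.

Thevenize the base divider: V_Th = V_CC·R_2/(R_1+R_2) = 9.8×2.7/12.7 = 2.08 V, R_Th = R_1‖R_2 = 2.13 kΩ.
Base-emitter loop: V_Th = I_B·R_Th + V_BE + (β+1)I_B·R_E, so I_B = (2.08 − 0.7) / (2.13 + 101×0.68) = 0.0195 mA.
I_C = β·I_B = 100×0.0195 = 1.95 mA, and I_E = (β+1)I_B = 1.97 mA.
V_CE = V_CC − I_C·R_C − I_E·R_E = 9.8 − 1.95×0.82 − 1.97×0.68 = 6.86 V.
V_CE = 6.86 V > 0.2 V confirms active-region operation.

I_C ≈ 2 mA, V_CE ≈ 6.9 V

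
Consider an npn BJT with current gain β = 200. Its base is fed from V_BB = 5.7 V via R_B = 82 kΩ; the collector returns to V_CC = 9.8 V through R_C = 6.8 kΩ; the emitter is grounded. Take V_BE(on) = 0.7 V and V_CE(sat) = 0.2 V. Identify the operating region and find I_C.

Assume active: I_B = (5.7 − 0.7)/82 = 0.061 mA, giving I_C = β·I_B = 12.2 mA.
But then V_CE = 9.8 − 12.2×6.8 = -73.1 V < V_CE(sat) = 0.2 V — impossible in the active region.
So the transistor is saturated. With V_CE = 0.2 V, I_C = (V_CC − 0.2)/R_C = 9.6/6.8 = 1.41 mA.
Check: β·I_B = 12.2 mA > I_C = 1.41 mA, confirming saturation.

saturation; I_C ≈ 1.4 mA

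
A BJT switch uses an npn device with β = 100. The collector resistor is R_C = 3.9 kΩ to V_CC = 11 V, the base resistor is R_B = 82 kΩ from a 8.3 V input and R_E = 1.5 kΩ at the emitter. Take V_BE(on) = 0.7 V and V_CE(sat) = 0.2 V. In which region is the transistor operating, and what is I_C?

saturation; I_C ≈ 2 mA

Assume active: I_B = (8.3 − 0.7)/(82 + 101×1.5) = 0.0325 mA, I_C = β·I_B = 3.25 mA.
Then V_CE = 11 − 3.25×3.9 − 3.29×1.5 = -6.62 V < 0.2 V — the active assumption fails.
Re-solve with V_CE = 0.2 V. KCL at the emitter: V_E/R_E = (V_BB−0.7−V_E)/R_B + (V_CC−0.2−V_E)/R_C, giving V_E = 3.06 V.
I_C = (V_CC − 0.2 − V_E)/R_C = (10.8 − 3.06)/3.9 = 1.98 mA.
Check: I_B = (7.6 − 3.06)/82 = 0.0554 mA, and β·I_B = 5.54 mA > I_C, confirming saturation.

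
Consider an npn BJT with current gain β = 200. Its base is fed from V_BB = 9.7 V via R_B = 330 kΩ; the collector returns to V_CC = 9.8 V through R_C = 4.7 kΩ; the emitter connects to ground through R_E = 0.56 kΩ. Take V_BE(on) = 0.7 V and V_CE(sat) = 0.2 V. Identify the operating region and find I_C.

Assume active: I_B = (9.7 − 0.7)/(330 + 201×0.56) = 0.0203 mA, I_C = β·I_B = 4.07 mA.
Then V_CE = 9.8 − 4.07×4.7 − 4.09×0.56 = -11.6 V < 0.2 V — the active assumption fails.
Re-solve with V_CE = 0.2 V. KCL at the emitter: V_E/R_E = (V_BB−0.7−V_E)/R_B + (V_CC−0.2−V_E)/R_C, giving V_E = 1.03 V.
I_C = (V_CC − 0.2 − V_E)/R_C = (9.6 − 1.03)/4.7 = 1.82 mA.
Check: I_B = (9 − 1.03)/330 = 0.0241 mA, and β·I_B = 4.83 mA > I_C, confirming saturation.

saturation; I_C ≈ 1.8 mA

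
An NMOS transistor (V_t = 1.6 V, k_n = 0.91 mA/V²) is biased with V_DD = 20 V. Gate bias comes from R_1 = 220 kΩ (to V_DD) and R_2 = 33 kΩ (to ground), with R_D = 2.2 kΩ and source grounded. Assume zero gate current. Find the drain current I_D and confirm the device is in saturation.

V_G = V_DD·R_2/(R_1+R_2) = 20×33/253 = 2.61 V. With the source grounded, V_GS = V_G = 2.61 V.
Assume saturation: I_D = (k_n/2)(V_GS − V_t)² = (0.91/2)×(2.61 − 1.6)² = 0.455×1.01² = 0.463 mA.
V_DS = V_DD − I_D·R_D = 20 − 0.463×2.2 = 19 V.
Saturation requires V_DS ≥ V_GS − V_t = 1.01 V; 19 ≥ 1.01 ✓.

I_D ≈ 0.46 mA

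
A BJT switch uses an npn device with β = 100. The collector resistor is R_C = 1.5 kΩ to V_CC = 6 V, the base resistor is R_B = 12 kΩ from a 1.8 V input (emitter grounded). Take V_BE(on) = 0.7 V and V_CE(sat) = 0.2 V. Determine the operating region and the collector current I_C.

Assume active: I_B = (1.8 − 0.7)/12 = 0.0917 mA, giving I_C = β·I_B = 9.17 mA.
But then V_CE = 6 − 9.17×1.5 = -7.75 V < V_CE(sat) = 0.2 V — impossible in the active region.
So the transistor is saturated. With V_CE = 0.2 V, I_C = (V_CC − 0.2)/R_C = 5.8/1.5 = 3.87 mA.
Check: β·I_B = 9.17 mA > I_C = 3.87 mA, confirming saturation.

saturation; I_C ≈ 3.9 mA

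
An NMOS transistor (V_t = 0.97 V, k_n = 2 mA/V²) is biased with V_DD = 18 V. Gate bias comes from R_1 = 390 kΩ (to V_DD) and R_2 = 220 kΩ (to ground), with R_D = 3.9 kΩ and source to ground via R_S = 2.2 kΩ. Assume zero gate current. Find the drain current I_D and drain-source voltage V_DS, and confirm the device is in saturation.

I_D ≈ 1.9 mA, V_DS ≈ 6.5 V

V_G = V_DD·R_2/(R_1+R_2) = 18×220/610 = 6.49 V.
Assume saturation: I_D = (k_n/2)(V_GS − V_t)² with V_GS = V_G − I_D·R_S = 6.49 − 2.2·I_D.
Substituting gives 4.84·I_D² − 25.3·I_D + 30.5 = 0, with roots I_D = 1.89 or 3.34 mA.
The root I_D = 3.34 mA gives V_GS = -0.858 V ≤ V_t, so take I_D = 1.89 mA.
Then V_GS = 2.34 V and V_DS = V_DD − I_D(R_D+R_S) = 18 − 1.89×6.1 = 6.5 V.
Saturation requires V_DS ≥ V_GS − V_t = 1.37 V; 6.5 ≥ 1.37 ✓.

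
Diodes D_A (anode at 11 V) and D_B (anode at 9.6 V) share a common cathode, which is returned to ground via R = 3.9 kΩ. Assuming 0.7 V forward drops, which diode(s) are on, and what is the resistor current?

Only D_A conducts; I_R ≈ 2.6 mA

Assume both conduct. Then node N would need to be at both 11−0.7 = 10.3 V and 9.6−0.7 = 8.9 V, which is impossible.
Assume only D_A conducts: V_N = 11 − 0.7 = 10.3 V, so I_R = 10.3/3.9 = 2.64 mA.
Check D_B: its anode-to-cathode voltage is 9.6 − 10.3 = -0.7 V < 0.7 V, so it is off. The assumption is consistent.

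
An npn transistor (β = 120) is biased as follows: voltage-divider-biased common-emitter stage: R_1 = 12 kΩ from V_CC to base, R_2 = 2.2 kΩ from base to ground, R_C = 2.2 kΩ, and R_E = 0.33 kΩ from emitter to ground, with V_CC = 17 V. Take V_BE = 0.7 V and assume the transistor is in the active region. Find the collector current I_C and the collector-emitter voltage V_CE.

I_C ≈ 5.6 mA, V_CE ≈ 2.9 V

Thevenize the base divider: V_Th = V_CC·R_2/(R_1+R_2) = 17×2.2/14.2 = 2.63 V, R_Th = R_1‖R_2 = 1.86 kΩ.
Base-emitter loop: V_Th = I_B·R_Th + V_BE + (β+1)I_B·R_E, so I_B = (2.63 − 0.7) / (1.86 + 121×0.33) = 0.0463 mA.
I_C = β·I_B = 120×0.0463 = 5.55 mA, and I_E = (β+1)I_B = 5.6 mA.
V_CE = V_CC − I_C·R_C − I_E·R_E = 17 − 5.55×2.2 − 5.6×0.33 = 2.94 V.
V_CE = 2.94 V > 0.2 V confirms active-region operation.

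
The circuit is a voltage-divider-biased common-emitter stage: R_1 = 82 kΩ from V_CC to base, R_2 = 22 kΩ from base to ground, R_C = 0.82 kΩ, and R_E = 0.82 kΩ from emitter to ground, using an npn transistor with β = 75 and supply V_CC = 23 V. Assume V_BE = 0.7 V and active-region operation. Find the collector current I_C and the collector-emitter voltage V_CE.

I_C ≈ 3.9 mA, V_CE ≈ 17 V

Thevenize the base divider: V_Th = V_CC·R_2/(R_1+R_2) = 23×22/104 = 4.87 V, R_Th = R_1‖R_2 = 17.3 kΩ.
Base-emitter loop: V_Th = I_B·R_Th + V_BE + (β+1)I_B·R_E, so I_B = (4.87 − 0.7) / (17.3 + 76×0.82) = 0.0523 mA.
I_C = β·I_B = 75×0.0523 = 3.92 mA, and I_E = (β+1)I_B = 3.97 mA.
V_CE = V_CC − I_C·R_C − I_E·R_E = 23 − 3.92×0.82 − 3.97×0.82 = 16.5 V.
V_CE = 16.5 V > 0.2 V confirms active-region operation.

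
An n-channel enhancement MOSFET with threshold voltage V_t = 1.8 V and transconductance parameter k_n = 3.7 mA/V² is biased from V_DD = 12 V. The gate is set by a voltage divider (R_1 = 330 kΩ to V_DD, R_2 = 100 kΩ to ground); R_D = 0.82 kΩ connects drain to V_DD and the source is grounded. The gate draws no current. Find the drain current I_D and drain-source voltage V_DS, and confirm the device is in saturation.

I_D ≈ 1.8 mA, V_DS ≈ 11 V

V_G = V_DD·R_2/(R_1+R_2) = 12×100/430 = 2.79 V. With the source grounded, V_GS = V_G = 2.79 V.
Assume saturation: I_D = (k_n/2)(V_GS − V_t)² = (3.7/2)×(2.79 − 1.8)² = 1.85×0.991² = 1.82 mA.
V_DS = V_DD − I_D·R_D = 12 − 1.82×0.82 = 10.5 V.
Saturation requires V_DS ≥ V_GS − V_t = 0.991 V; 10.5 ≥ 0.991 ✓.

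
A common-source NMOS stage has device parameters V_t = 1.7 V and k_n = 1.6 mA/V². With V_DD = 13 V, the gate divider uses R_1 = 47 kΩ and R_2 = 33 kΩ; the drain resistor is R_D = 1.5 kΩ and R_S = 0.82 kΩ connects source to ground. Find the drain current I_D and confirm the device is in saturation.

I_D ≈ 2.4 mA

V_G = V_DD·R_2/(R_1+R_2) = 13×33/80 = 5.36 V.
Assume saturation: I_D = (k_n/2)(V_GS − V_t)² with V_GS = V_G − I_D·R_S = 5.36 − 0.82·I_D.
Substituting gives 0.538·I_D² − 5.81·I_D + 10.7 = 0, with roots I_D = 2.37 or 8.42 mA.
The root I_D = 8.42 mA gives V_GS = -1.54 V ≤ V_t, so take I_D = 2.37 mA.
Then V_GS = 3.42 V and V_DS = V_DD − I_D(R_D+R_S) = 13 − 2.37×2.32 = 7.51 V.
Saturation requires V_DS ≥ V_GS − V_t = 1.72 V; 7.51 ≥ 1.72 ✓.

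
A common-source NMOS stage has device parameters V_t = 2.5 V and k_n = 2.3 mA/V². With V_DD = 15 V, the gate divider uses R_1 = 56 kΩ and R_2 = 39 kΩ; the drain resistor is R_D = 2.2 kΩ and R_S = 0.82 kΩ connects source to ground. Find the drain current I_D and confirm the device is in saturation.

V_G = V_DD·R_2/(R_1+R_2) = 15×39/95 = 6.16 V.
Assume saturation: I_D = (k_n/2)(V_GS − V_t)² with V_GS = V_G − I_D·R_S = 6.16 − 0.82·I_D.
Substituting gives 0.773·I_D² − 7.9·I_D + 15.4 = 0, with roots I_D = 2.62 or 7.59 mA.
The root I_D = 7.59 mA gives V_GS = -0.0699 V ≤ V_t, so take I_D = 2.62 mA.
Then V_GS = 4.01 V and V_DS = V_DD − I_D(R_D+R_S) = 15 − 2.62×3.02 = 7.09 V.
Saturation requires V_DS ≥ V_GS − V_t = 1.51 V; 7.09 ≥ 1.51 ✓.

I_D ≈ 2.6 mA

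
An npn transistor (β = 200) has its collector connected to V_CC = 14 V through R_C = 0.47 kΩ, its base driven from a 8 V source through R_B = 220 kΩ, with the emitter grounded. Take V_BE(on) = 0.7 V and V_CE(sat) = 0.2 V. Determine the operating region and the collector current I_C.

active; I_C ≈ 6.6 mA

Assume active. Base-emitter loop: I_B = (V_BB − V_BE)/R_B = (8 − 0.7)/220 = 0.0332 mA.
I_C = β·I_B = 200×0.0332 = 6.64 mA.
V_CE = V_CC − I_C·R_C = 14 − 6.64×0.47 = 10.9 V > V_CE(sat), so the active-region assumption holds.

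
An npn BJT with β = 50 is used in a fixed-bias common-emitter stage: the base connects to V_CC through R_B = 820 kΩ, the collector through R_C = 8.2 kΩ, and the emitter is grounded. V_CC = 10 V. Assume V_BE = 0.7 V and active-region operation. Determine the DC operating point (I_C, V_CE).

Base loop: V_CC = I_B·R_B + V_BE, so I_B = (10 − 0.7)/820 kΩ = 0.0113 mA.
In the active region I_C = β·I_B = 50 × 0.0113 = 0.567 mA.
Collector loop: V_CE = V_CC − I_C·R_C = 10 − 0.567×8.2 = 5.35 V.
Since V_CE = 5.35 V > V_CE(sat) ≈ 0.2 V, the transistor is in the active region as assumed.

I_C ≈ 0.57 mA, V_CE ≈ 5.3 V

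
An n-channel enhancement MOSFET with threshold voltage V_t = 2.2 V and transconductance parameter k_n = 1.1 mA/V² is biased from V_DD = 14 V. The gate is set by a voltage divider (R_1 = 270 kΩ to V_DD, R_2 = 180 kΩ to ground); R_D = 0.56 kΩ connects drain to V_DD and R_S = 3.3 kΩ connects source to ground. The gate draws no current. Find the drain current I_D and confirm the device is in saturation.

I_D ≈ 0.69 mA

V_G = V_DD·R_2/(R_1+R_2) = 14×180/450 = 5.6 V.
Assume saturation: I_D = (k_n/2)(V_GS − V_t)² with V_GS = V_G − I_D·R_S = 5.6 − 3.3·I_D.
Substituting gives 5.99·I_D² − 13.3·I_D + 6.36 = 0, with roots I_D = 0.691 or 1.54 mA.
The root I_D = 1.54 mA gives V_GS = 0.528 V ≤ V_t, so take I_D = 0.691 mA.
Then V_GS = 3.32 V and V_DS = V_DD − I_D(R_D+R_S) = 14 − 0.691×3.86 = 11.3 V.
Saturation requires V_DS ≥ V_GS − V_t = 1.12 V; 11.3 ≥ 1.12 ✓.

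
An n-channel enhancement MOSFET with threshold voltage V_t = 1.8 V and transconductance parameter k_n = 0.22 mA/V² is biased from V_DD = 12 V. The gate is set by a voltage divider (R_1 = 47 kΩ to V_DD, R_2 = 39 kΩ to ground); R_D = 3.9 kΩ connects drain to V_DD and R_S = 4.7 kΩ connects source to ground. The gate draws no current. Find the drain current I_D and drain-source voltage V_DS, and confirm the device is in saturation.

V_G = V_DD·R_2/(R_1+R_2) = 12×39/86 = 5.44 V.
Assume saturation: I_D = (k_n/2)(V_GS − V_t)² with V_GS = V_G − I_D·R_S = 5.44 − 4.7·I_D.
Substituting gives 2.43·I_D² − 4.77·I_D + 1.46 = 0, with roots I_D = 0.38 or 1.58 mA.
The root I_D = 1.58 mA gives V_GS = -1.99 V ≤ V_t, so take I_D = 0.38 mA.
Then V_GS = 3.66 V and V_DS = V_DD − I_D(R_D+R_S) = 12 − 0.38×8.6 = 8.74 V.
Saturation requires V_DS ≥ V_GS − V_t = 1.86 V; 8.74 ≥ 1.86 ✓.

I_D ≈ 0.38 mA, V_DS ≈ 8.7 V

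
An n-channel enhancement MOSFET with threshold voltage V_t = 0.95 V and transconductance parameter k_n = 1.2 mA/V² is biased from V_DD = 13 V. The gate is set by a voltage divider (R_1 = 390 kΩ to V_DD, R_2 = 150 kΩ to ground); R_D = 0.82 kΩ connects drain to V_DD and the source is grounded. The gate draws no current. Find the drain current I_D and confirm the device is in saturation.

V_G = V_DD·R_2/(R_1+R_2) = 13×150/540 = 3.61 V. With the source grounded, V_GS = V_G = 3.61 V.
Assume saturation: I_D = (k_n/2)(V_GS − V_t)² = (1.2/2)×(3.61 − 0.95)² = 0.6×2.66² = 4.25 mA.
V_DS = V_DD − I_D·R_D = 13 − 4.25×0.82 = 9.52 V.
Saturation requires V_DS ≥ V_GS − V_t = 2.66 V; 9.52 ≥ 2.66 ✓.

I_D ≈ 4.2 mA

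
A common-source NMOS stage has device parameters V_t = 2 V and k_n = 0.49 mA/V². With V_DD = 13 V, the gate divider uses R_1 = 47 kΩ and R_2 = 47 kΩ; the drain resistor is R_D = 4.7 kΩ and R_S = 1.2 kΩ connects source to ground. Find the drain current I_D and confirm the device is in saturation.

V_G = V_DD·R_2/(R_1+R_2) = 13×47/94 = 6.5 V.
Assume saturation: I_D = (k_n/2)(V_GS − V_t)² with V_GS = V_G − I_D·R_S = 6.5 − 1.2·I_D.
Substituting gives 0.353·I_D² − 3.65·I_D + 4.96 = 0, with roots I_D = 1.61 or 8.72 mA.
The root I_D = 8.72 mA gives V_GS = -3.97 V ≤ V_t, so take I_D = 1.61 mA.
Then V_GS = 4.57 V and V_DS = V_DD − I_D(R_D+R_S) = 13 − 1.61×5.9 = 3.49 V.
Saturation requires V_DS ≥ V_GS − V_t = 2.57 V; 3.49 ≥ 2.57 ✓.

I_D ≈ 1.6 mA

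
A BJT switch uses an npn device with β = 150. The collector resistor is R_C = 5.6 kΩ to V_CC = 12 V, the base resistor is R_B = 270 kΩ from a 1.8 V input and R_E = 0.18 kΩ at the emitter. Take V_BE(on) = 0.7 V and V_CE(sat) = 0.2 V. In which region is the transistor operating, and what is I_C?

Assume active. Base-emitter loop: I_B = (V_BB − V_BE)/(R_B + (β+1)R_E) = (1.8 − 0.7)/(270 + 151×0.18) = 0.0037 mA.
I_C = β·I_B = 150×0.0037 = 0.555 mA.
V_CE = V_CC − I_C·R_C − I_E·R_E = 12 − 0.555×5.6 − 0.559×0.18 = 8.79 V > V_CE(sat), so the active-region assumption holds.

active; I_C ≈ 0.56 mA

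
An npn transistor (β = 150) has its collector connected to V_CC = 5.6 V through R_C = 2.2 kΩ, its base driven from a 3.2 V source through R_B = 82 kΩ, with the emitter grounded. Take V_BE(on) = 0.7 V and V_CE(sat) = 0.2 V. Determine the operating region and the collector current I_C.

Assume active: I_B = (3.2 − 0.7)/82 = 0.0305 mA, giving I_C = β·I_B = 4.57 mA.
But then V_CE = 5.6 − 4.57×2.2 = -4.46 V < V_CE(sat) = 0.2 V — impossible in the active region.
So the transistor is saturated. With V_CE = 0.2 V, I_C = (V_CC − 0.2)/R_C = 5.4/2.2 = 2.45 mA.
Check: β·I_B = 4.57 mA > I_C = 2.45 mA, confirming saturation.

saturation; I_C ≈ 2.5 mA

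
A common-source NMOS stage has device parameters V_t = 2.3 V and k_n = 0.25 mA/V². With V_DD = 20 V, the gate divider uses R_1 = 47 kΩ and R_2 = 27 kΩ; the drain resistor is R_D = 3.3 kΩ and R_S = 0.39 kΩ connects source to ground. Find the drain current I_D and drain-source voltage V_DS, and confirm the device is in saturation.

I_D ≈ 2.2 mA, V_DS ≈ 12 V

V_G = V_DD·R_2/(R_1+R_2) = 20×27/74 = 7.3 V.
Assume saturation: I_D = (k_n/2)(V_GS − V_t)² with V_GS = V_G − I_D·R_S = 7.3 − 0.39·I_D.
Substituting gives 0.019·I_D² − 1.49·I_D + 3.12 = 0, with roots I_D = 2.16 or 76.1 mA.
The root I_D = 76.1 mA gives V_GS = -22.4 V ≤ V_t, so take I_D = 2.16 mA.
Then V_GS = 6.46 V and V_DS = V_DD − I_D(R_D+R_S) = 20 − 2.16×3.69 = 12 V.
Saturation requires V_DS ≥ V_GS − V_t = 4.16 V; 12 ≥ 4.16 ✓.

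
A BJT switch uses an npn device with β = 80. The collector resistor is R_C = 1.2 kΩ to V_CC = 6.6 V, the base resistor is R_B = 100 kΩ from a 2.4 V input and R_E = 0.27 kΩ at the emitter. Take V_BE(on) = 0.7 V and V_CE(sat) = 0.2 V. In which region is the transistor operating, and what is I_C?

Assume active. Base-emitter loop: I_B = (V_BB − V_BE)/(R_B + (β+1)R_E) = (2.4 − 0.7)/(100 + 81×0.27) = 0.0139 mA.
I_C = β·I_B = 80×0.0139 = 1.12 mA.
V_CE = V_CC − I_C·R_C − I_E·R_E = 6.6 − 1.12×1.2 − 1.13×0.27 = 4.96 V > V_CE(sat), so the active-region assumption holds.

active; I_C ≈ 1.1 mA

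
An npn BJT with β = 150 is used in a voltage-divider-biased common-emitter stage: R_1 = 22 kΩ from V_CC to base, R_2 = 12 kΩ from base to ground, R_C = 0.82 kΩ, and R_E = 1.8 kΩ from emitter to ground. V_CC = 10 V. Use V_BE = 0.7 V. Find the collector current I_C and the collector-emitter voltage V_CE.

I_C ≈ 1.5 mA, V_CE ≈ 6 V

Thevenize the base divider: V_Th = V_CC·R_2/(R_1+R_2) = 10×12/34 = 3.53 V, R_Th = R_1‖R_2 = 7.76 kΩ.
Base-emitter loop: V_Th = I_B·R_Th + V_BE + (β+1)I_B·R_E, so I_B = (3.53 − 0.7) / (7.76 + 151×1.8) = 0.0101 mA.
I_C = β·I_B = 150×0.0101 = 1.52 mA, and I_E = (β+1)I_B = 1.53 mA.
V_CE = V_CC − I_C·R_C − I_E·R_E = 10 − 1.52×0.82 − 1.53×1.8 = 6 V.
V_CE = 6 V > 0.2 V confirms active-region operation.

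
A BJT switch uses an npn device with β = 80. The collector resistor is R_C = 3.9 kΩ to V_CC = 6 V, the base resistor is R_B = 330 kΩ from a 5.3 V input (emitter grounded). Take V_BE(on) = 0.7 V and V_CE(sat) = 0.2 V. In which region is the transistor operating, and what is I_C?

Assume active. Base-emitter loop: I_B = (V_BB − V_BE)/R_B = (5.3 − 0.7)/330 = 0.0139 mA.
I_C = β·I_B = 80×0.0139 = 1.12 mA.
V_CE = V_CC − I_C·R_C = 6 − 1.12×3.9 = 1.65 V > V_CE(sat), so the active-region assumption holds.

active; I_C ≈ 1.1 mA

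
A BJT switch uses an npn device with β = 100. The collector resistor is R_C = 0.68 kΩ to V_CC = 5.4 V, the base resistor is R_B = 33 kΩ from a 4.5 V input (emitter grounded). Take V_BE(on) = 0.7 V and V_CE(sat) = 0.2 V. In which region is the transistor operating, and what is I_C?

Assume active: I_B = (4.5 − 0.7)/33 = 0.115 mA, giving I_C = β·I_B = 11.5 mA.
But then V_CE = 5.4 − 11.5×0.68 = -2.43 V < V_CE(sat) = 0.2 V — impossible in the active region.
So the transistor is saturated. With V_CE = 0.2 V, I_C = (V_CC − 0.2)/R_C = 5.2/0.68 = 7.65 mA.
Check: β·I_B = 11.5 mA > I_C = 7.65 mA, confirming saturation.

saturation; I_C ≈ 7.6 mA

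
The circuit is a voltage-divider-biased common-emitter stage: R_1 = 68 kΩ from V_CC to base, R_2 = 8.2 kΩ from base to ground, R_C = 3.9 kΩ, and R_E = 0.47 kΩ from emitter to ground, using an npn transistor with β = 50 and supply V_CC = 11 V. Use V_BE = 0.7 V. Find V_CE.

Thevenize the base divider: V_Th = V_CC·R_2/(R_1+R_2) = 11×8.2/76.2 = 1.18 V, R_Th = R_1‖R_2 = 7.32 kΩ.
Base-emitter loop: V_Th = I_B·R_Th + V_BE + (β+1)I_B·R_E, so I_B = (1.18 − 0.7) / (7.32 + 51×0.47) = 0.0155 mA.
I_C = β·I_B = 50×0.0155 = 0.773 mA, and I_E = (β+1)I_B = 0.788 mA.
V_CE = V_CC − I_C·R_C − I_E·R_E = 11 − 0.773×3.9 − 0.788×0.47 = 7.61 V.
V_CE = 7.61 V > 0.2 V confirms active-region operation.

V_CE ≈ 7.6 V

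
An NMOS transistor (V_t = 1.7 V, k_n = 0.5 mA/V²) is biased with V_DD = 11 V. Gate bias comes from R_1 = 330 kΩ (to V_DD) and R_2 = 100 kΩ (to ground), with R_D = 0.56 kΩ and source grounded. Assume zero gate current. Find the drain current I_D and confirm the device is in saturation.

V_G = V_DD·R_2/(R_1+R_2) = 11×100/430 = 2.56 V. With the source grounded, V_GS = V_G = 2.56 V.
Assume saturation: I_D = (k_n/2)(V_GS − V_t)² = (0.5/2)×(2.56 − 1.7)² = 0.25×0.858² = 0.184 mA.
V_DS = V_DD − I_D·R_D = 11 − 0.184×0.56 = 10.9 V.
Saturation requires V_DS ≥ V_GS − V_t = 0.858 V; 10.9 ≥ 0.858 ✓.

I_D ≈ 0.18 mA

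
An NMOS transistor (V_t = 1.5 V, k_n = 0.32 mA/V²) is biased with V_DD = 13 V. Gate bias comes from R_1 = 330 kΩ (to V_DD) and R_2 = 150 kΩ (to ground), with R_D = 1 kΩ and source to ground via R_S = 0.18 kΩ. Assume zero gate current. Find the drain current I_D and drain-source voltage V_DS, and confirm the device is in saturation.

I_D ≈ 0.92 mA, V_DS ≈ 12 V

V_G = V_DD·R_2/(R_1+R_2) = 13×150/480 = 4.06 V.
Assume saturation: I_D = (k_n/2)(V_GS − V_t)² with V_GS = V_G − I_D·R_S = 4.06 − 0.18·I_D.
Substituting gives 0.00518·I_D² − 1.15·I_D + 1.05 = 0, with roots I_D = 0.919 or 220 mA.
The root I_D = 220 mA gives V_GS = -35.6 V ≤ V_t, so take I_D = 0.919 mA.
Then V_GS = 3.9 V and V_DS = V_DD − I_D(R_D+R_S) = 13 − 0.919×1.18 = 11.9 V.
Saturation requires V_DS ≥ V_GS − V_t = 2.4 V; 11.9 ≥ 2.4 ✓.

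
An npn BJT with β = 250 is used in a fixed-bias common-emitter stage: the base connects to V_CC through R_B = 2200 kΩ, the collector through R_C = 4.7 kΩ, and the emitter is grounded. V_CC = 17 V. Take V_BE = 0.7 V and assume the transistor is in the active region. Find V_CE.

Base loop: V_CC = I_B·R_B + V_BE, so I_B = (17 − 0.7)/2200 kΩ = 0.00741 mA.
In the active region I_C = β·I_B = 250 × 0.00741 = 1.85 mA.
Collector loop: V_CE = V_CC − I_C·R_C = 17 − 1.85×4.7 = 8.29 V.
Since V_CE = 8.29 V > V_CE(sat) ≈ 0.2 V, the transistor is in the active region as assumed.

V_CE ≈ 8.3 V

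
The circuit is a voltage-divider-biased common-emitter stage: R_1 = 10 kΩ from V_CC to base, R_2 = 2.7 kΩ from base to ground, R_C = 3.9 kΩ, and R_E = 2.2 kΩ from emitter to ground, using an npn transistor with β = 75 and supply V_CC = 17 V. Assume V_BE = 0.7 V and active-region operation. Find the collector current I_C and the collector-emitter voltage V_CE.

I_C ≈ 1.3 mA, V_CE ≈ 9.1 V

Thevenize the base divider: V_Th = V_CC·R_2/(R_1+R_2) = 17×2.7/12.7 = 3.61 V, R_Th = R_1‖R_2 = 2.13 kΩ.
Base-emitter loop: V_Th = I_B·R_Th + V_BE + (β+1)I_B·R_E, so I_B = (3.61 − 0.7) / (2.13 + 76×2.2) = 0.0172 mA.
I_C = β·I_B = 75×0.0172 = 1.29 mA, and I_E = (β+1)I_B = 1.31 mA.
V_CE = V_CC − I_C·R_C − I_E·R_E = 17 − 1.29×3.9 − 1.31×2.2 = 9.09 V.
V_CE = 9.09 V > 0.2 V confirms active-region operation.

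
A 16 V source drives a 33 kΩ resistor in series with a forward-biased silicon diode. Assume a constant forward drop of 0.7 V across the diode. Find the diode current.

I ≈ 0.46 mA

KVL around the loop: 16 = V_D + I·R = 0.7 + I × 33 kΩ.
So I = (16 − 0.7) / 33 kΩ = 15.3 / 33 = 0.464 mA.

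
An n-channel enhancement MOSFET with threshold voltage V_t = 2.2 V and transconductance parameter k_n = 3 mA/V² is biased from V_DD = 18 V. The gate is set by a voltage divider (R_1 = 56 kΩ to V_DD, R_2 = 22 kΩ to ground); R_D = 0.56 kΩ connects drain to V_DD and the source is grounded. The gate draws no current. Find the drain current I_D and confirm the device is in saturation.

I_D ≈ 12 mA

V_G = V_DD·R_2/(R_1+R_2) = 18×22/78 = 5.08 V. With the source grounded, V_GS = V_G = 5.08 V.
Assume saturation: I_D = (k_n/2)(V_GS − V_t)² = (3/2)×(5.08 − 2.2)² = 1.5×2.88² = 12.4 mA.
V_DS = V_DD − I_D·R_D = 18 − 12.4×0.56 = 11 V.
Saturation requires V_DS ≥ V_GS − V_t = 2.88 V; 11 ≥ 2.88 ✓.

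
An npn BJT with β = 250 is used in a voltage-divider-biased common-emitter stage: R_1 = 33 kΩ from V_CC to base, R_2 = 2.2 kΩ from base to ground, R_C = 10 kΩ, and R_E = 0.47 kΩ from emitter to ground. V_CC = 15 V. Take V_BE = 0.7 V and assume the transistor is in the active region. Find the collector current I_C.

Thevenize the base divider: V_Th = V_CC·R_2/(R_1+R_2) = 15×2.2/35.2 = 0.937 V, R_Th = R_1‖R_2 = 2.06 kΩ.
Base-emitter loop: V_Th = I_B·R_Th + V_BE + (β+1)I_B·R_E, so I_B = (0.937 − 0.7) / (2.06 + 251×0.47) = 0.00198 mA.
I_C = β·I_B = 250×0.00198 = 0.495 mA, and I_E = (β+1)I_B = 0.497 mA.
V_CE = V_CC − I_C·R_C − I_E·R_E = 15 − 0.495×10 − 0.497×0.47 = 9.82 V.
V_CE = 9.82 V > 0.2 V confirms active-region operation.

I_C ≈ 0.49 mA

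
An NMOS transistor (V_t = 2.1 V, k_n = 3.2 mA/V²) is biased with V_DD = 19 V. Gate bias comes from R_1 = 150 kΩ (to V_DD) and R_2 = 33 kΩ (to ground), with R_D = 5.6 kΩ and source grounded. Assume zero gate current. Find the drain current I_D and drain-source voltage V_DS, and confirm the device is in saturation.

V_G = V_DD·R_2/(R_1+R_2) = 19×33/183 = 3.43 V. With the source grounded, V_GS = V_G = 3.43 V.
Assume saturation: I_D = (k_n/2)(V_GS − V_t)² = (3.2/2)×(3.43 − 2.1)² = 1.6×1.33² = 2.81 mA.
V_DS = V_DD − I_D·R_D = 19 − 2.81×5.6 = 3.24 V.
Saturation requires V_DS ≥ V_GS − V_t = 1.33 V; 3.24 ≥ 1.33 ✓.

I_D ≈ 2.8 mA, V_DS ≈ 3.2 V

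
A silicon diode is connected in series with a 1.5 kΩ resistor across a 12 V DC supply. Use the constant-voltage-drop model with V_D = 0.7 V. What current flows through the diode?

KVL around the loop: 12 = V_D + I·R = 0.7 + I × 1.5 kΩ.
So I = (12 − 0.7) / 1.5 kΩ = 11.3 / 1.5 = 7.53 mA.

I ≈ 7.5 mA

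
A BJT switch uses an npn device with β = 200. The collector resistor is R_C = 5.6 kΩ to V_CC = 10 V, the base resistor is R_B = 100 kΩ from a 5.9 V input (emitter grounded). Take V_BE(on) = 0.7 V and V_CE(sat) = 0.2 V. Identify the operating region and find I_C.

Assume active: I_B = (5.9 − 0.7)/100 = 0.052 mA, giving I_C = β·I_B = 10.4 mA.
But then V_CE = 10 − 10.4×5.6 = -48.2 V < V_CE(sat) = 0.2 V — impossible in the active region.
So the transistor is saturated. With V_CE = 0.2 V, I_C = (V_CC − 0.2)/R_C = 9.8/5.6 = 1.75 mA.
Check: β·I_B = 10.4 mA > I_C = 1.75 mA, confirming saturation.

saturation; I_C ≈ 1.8 mA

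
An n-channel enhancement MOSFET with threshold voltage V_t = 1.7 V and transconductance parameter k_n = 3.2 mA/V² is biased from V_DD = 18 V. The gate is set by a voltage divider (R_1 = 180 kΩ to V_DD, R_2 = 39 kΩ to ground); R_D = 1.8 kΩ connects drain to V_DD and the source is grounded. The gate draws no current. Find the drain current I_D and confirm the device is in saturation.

I_D ≈ 3.6 mA

V_G = V_DD·R_2/(R_1+R_2) = 18×39/219 = 3.21 V. With the source grounded, V_GS = V_G = 3.21 V.
Assume saturation: I_D = (k_n/2)(V_GS − V_t)² = (3.2/2)×(3.21 − 1.7)² = 1.6×1.51² = 3.63 mA.
V_DS = V_DD − I_D·R_D = 18 − 3.63×1.8 = 11.5 V.
Saturation requires V_DS ≥ V_GS − V_t = 1.51 V; 11.5 ≥ 1.51 ✓.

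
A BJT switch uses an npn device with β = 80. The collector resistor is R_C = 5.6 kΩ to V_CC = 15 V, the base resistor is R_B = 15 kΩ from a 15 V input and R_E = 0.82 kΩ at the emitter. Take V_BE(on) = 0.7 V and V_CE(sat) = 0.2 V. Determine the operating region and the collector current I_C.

Assume active: I_B = (15 − 0.7)/(15 + 81×0.82) = 0.176 mA, I_C = β·I_B = 14.1 mA.
Then V_CE = 15 − 14.1×5.6 − 14.2×0.82 = -75.3 V < 0.2 V — the active assumption fails.
Re-solve with V_CE = 0.2 V. KCL at the emitter: V_E/R_E = (V_BB−0.7−V_E)/R_B + (V_CC−0.2−V_E)/R_C, giving V_E = 2.46 V.
I_C = (V_CC − 0.2 − V_E)/R_C = (14.8 − 2.46)/5.6 = 2.2 mA.
Check: I_B = (14.3 − 2.46)/15 = 0.79 mA, and β·I_B = 63.2 mA > I_C, confirming saturation.

saturation; I_C ≈ 2.2 mA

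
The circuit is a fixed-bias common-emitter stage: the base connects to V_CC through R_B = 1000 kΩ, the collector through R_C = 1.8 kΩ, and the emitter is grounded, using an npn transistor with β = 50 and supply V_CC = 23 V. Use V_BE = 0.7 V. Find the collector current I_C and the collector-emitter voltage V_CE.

Base loop: V_CC = I_B·R_B + V_BE, so I_B = (23 − 0.7)/1000 kΩ = 0.0223 mA.
In the active region I_C = β·I_B = 50 × 0.0223 = 1.11 mA.
Collector loop: V_CE = V_CC − I_C·R_C = 23 − 1.11×1.8 = 21 V.
Since V_CE = 21 V > V_CE(sat) ≈ 0.2 V, the transistor is in the active region as assumed.

I_C ≈ 1.1 mA, V_CE ≈ 21 V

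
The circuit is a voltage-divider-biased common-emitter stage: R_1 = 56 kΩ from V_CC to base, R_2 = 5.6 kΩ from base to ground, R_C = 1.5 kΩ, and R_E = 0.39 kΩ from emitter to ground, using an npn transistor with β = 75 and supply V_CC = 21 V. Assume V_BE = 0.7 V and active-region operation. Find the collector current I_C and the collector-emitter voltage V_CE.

I_C ≈ 2.6 mA, V_CE ≈ 16 V

Thevenize the base divider: V_Th = V_CC·R_2/(R_1+R_2) = 21×5.6/61.6 = 1.91 V, R_Th = R_1‖R_2 = 5.09 kΩ.
Base-emitter loop: V_Th = I_B·R_Th + V_BE + (β+1)I_B·R_E, so I_B = (1.91 − 0.7) / (5.09 + 76×0.39) = 0.0348 mA.
I_C = β·I_B = 75×0.0348 = 2.61 mA, and I_E = (β+1)I_B = 2.65 mA.
V_CE = V_CC − I_C·R_C − I_E·R_E = 21 − 2.61×1.5 − 2.65×0.39 = 16.1 V.
V_CE = 16.1 V > 0.2 V confirms active-region operation.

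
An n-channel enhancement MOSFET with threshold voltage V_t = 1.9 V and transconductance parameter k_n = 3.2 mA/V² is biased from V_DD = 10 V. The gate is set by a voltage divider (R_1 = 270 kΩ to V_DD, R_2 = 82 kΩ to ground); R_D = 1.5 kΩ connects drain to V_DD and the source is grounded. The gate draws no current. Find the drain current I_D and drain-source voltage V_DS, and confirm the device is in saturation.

I_D ≈ 0.3 mA, V_DS ≈ 9.6 V

V_G = V_DD·R_2/(R_1+R_2) = 10×82/352 = 2.33 V. With the source grounded, V_GS = V_G = 2.33 V.
Assume saturation: I_D = (k_n/2)(V_GS − V_t)² = (3.2/2)×(2.33 − 1.9)² = 1.6×0.43² = 0.295 mA.
V_DS = V_DD − I_D·R_D = 10 − 0.295×1.5 = 9.56 V.
Saturation requires V_DS ≥ V_GS − V_t = 0.43 V; 9.56 ≥ 0.43 ✓.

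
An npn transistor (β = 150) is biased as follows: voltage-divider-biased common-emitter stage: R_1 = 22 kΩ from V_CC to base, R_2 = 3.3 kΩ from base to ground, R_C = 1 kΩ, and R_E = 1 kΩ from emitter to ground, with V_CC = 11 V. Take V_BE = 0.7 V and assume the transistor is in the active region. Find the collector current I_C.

I_C ≈ 0.72 mA

Thevenize the base divider: V_Th = V_CC·R_2/(R_1+R_2) = 11×3.3/25.3 = 1.43 V, R_Th = R_1‖R_2 = 2.87 kΩ.
Base-emitter loop: V_Th = I_B·R_Th + V_BE + (β+1)I_B·R_E, so I_B = (1.43 − 0.7) / (2.87 + 151×1) = 0.00478 mA.
I_C = β·I_B = 150×0.00478 = 0.716 mA, and I_E = (β+1)I_B = 0.721 mA.
V_CE = V_CC − I_C·R_C − I_E·R_E = 11 − 0.716×1 − 0.721×1 = 9.56 V.
V_CE = 9.56 V > 0.2 V confirms active-region operation.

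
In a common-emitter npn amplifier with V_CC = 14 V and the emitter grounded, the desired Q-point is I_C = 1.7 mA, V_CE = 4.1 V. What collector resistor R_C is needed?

R_C ≈ 5.8 kΩ

Collector loop: V_CC = I_C·R_C + V_CE.
R_C = (V_CC − V_CE)/I_C = (14 − 4.1)/1.7 = 5.82 kΩ.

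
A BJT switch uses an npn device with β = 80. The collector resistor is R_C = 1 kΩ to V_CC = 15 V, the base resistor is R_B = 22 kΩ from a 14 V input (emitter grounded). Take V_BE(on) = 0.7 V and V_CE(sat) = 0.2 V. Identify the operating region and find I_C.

Assume active: I_B = (14 − 0.7)/22 = 0.605 mA, giving I_C = β·I_B = 48.4 mA.
But then V_CE = 15 − 48.4×1 = -33.4 V < V_CE(sat) = 0.2 V — impossible in the active region.
So the transistor is saturated. With V_CE = 0.2 V, I_C = (V_CC − 0.2)/R_C = 14.8/1 = 14.8 mA.
Check: β·I_B = 48.4 mA > I_C = 14.8 mA, confirming saturation.

saturation; I_C ≈ 15 mA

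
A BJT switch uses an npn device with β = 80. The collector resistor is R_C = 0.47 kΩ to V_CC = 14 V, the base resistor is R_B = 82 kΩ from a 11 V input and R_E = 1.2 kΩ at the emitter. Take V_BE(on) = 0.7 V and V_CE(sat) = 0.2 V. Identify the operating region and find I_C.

Assume active. Base-emitter loop: I_B = (V_BB − V_BE)/(R_B + (β+1)R_E) = (11 − 0.7)/(82 + 81×1.2) = 0.0575 mA.
I_C = β·I_B = 80×0.0575 = 4.6 mA.
V_CE = V_CC − I_C·R_C − I_E·R_E = 14 − 4.6×0.47 − 4.66×1.2 = 6.25 V > V_CE(sat), so the active-region assumption holds.

active; I_C ≈ 4.6 mA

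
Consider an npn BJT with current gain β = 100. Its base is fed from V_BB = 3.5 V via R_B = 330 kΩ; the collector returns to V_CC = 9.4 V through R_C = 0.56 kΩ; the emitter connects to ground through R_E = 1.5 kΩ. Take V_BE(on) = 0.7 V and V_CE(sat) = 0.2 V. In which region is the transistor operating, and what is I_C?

active; I_C ≈ 0.58 mA

Assume active. Base-emitter loop: I_B = (V_BB − V_BE)/(R_B + (β+1)R_E) = (3.5 − 0.7)/(330 + 101×1.5) = 0.00582 mA.
I_C = β·I_B = 100×0.00582 = 0.582 mA.
V_CE = V_CC − I_C·R_C − I_E·R_E = 9.4 − 0.582×0.56 − 0.587×1.5 = 8.19 V > V_CE(sat), so the active-region assumption holds.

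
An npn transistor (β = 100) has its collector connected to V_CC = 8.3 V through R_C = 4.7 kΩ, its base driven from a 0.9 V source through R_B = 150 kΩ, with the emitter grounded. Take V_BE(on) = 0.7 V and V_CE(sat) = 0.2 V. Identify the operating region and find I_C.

active; I_C ≈ 0.13 mA

Assume active. Base-emitter loop: I_B = (V_BB − V_BE)/R_B = (0.9 − 0.7)/150 = 0.00133 mA.
I_C = β·I_B = 100×0.00133 = 0.133 mA.
V_CE = V_CC − I_C·R_C = 8.3 − 0.133×4.7 = 7.67 V > V_CE(sat), so the active-region assumption holds.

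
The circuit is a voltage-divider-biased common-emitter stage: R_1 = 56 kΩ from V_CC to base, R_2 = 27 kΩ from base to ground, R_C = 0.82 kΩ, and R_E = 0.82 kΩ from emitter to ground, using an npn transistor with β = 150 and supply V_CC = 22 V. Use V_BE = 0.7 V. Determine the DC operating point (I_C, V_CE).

Thevenize the base divider: V_Th = V_CC·R_2/(R_1+R_2) = 22×27/83 = 7.16 V, R_Th = R_1‖R_2 = 18.2 kΩ.
Base-emitter loop: V_Th = I_B·R_Th + V_BE + (β+1)I_B·R_E, so I_B = (7.16 − 0.7) / (18.2 + 151×0.82) = 0.0455 mA.
I_C = β·I_B = 150×0.0455 = 6.82 mA, and I_E = (β+1)I_B = 6.86 mA.
V_CE = V_CC − I_C·R_C − I_E·R_E = 22 − 6.82×0.82 − 6.86×0.82 = 10.8 V.
V_CE = 10.8 V > 0.2 V confirms active-region operation.

I_C ≈ 6.8 mA, V_CE ≈ 11 V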